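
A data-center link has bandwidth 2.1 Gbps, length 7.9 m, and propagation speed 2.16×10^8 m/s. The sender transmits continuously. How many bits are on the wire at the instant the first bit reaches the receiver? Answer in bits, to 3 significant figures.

Propagation delay = 7.9 / 216000000 = 3.65741e-08 s.
BDP = R × t_prop = 2100000000 × 3.65741e-08 = 76.8056 bits.

76.8 bits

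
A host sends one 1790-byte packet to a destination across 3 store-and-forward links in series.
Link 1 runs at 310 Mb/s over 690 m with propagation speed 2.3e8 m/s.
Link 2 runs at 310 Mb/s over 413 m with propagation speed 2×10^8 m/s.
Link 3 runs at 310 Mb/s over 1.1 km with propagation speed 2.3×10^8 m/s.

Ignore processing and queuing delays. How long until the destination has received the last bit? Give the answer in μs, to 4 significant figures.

148.4 μs

L = 1790 × 8 = 14320 bits.
Transmission delay per hop = L/R = 14320/310000000 = 46.1935 μs; 3 hops → 138.581 μs.
Propagation delays (d/s per hop): 3, 2.065, 4.78261 μs; sum = 9.84761 μs.
End-to-end = 148.4 μs.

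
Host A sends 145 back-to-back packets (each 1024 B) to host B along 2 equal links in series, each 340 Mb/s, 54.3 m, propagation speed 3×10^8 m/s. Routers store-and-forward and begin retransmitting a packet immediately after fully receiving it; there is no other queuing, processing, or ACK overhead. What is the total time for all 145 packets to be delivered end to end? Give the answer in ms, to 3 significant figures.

Per-hop transmission t_tx = L/R = 8192/340000000 = 0.0240941 ms.
Per-hop propagation t_prop = 54.3/300000000 = 0.000181 ms.
Pipeline fill: first packet needs 2·t_tx to clear all hops; remaining 144 packets each add one t_tx.
Total = (2+145-1)·t_tx + 2·t_prop = 146·0.0240941 + 2·0.000181 = 3.52 ms.

3.52 ms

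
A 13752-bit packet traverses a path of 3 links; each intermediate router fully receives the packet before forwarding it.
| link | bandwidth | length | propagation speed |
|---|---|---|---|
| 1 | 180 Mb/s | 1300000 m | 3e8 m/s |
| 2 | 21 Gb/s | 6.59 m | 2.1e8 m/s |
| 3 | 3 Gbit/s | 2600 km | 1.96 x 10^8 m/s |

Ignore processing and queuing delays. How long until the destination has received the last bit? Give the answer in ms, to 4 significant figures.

17.68 ms

Transmission delays (L/R per hop): 0.0764, 0.000654857, 0.004584 ms; sum = 0.0816389 ms.
Propagation delays (d/s per hop): 4.33333, 3.1381e-05, 13.2653 ms; sum = 17.5987 ms.
End-to-end = 17.68 ms.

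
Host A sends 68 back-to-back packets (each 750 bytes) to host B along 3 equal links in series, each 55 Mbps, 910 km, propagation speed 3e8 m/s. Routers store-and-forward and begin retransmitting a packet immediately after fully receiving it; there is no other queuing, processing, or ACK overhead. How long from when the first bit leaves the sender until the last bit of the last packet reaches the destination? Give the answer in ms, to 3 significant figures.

Per-hop transmission t_tx = L/R = 6000/55000000 = 0.109091 ms.
Per-hop propagation t_prop = 910000/300000000 = 3.03333 ms.
Pipeline fill: first packet needs 3·t_tx to clear all hops; remaining 67 packets each add one t_tx.
Total = (3+68-1)·t_tx + 3·t_prop = 70·0.109091 + 3·3.03333 = 16.7 ms.

16.7 ms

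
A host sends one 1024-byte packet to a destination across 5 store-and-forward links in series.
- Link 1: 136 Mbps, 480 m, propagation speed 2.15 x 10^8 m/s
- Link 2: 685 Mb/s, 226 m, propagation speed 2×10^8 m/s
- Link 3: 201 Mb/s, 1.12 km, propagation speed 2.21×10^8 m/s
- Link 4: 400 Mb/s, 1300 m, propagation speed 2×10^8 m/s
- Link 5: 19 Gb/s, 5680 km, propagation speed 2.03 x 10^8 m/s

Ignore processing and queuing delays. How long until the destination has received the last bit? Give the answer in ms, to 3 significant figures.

28.1 ms

L = 1024 × 8 = 8192 bits.
Transmission delays (L/R per hop): 0.0602353, 0.0119591, 0.0407562, 0.02048, 0.000431158 ms; sum = 0.133862 ms.
Propagation delays (d/s per hop): 0.00223256, 0.00113, 0.00506787, 0.0065, 27.9803 ms; sum = 27.9952 ms.
End-to-end = 28.1 ms.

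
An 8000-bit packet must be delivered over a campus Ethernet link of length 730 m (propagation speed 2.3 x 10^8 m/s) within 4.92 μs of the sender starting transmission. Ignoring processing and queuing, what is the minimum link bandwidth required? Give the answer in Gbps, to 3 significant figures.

4.58 Gbps

Propagation delay = 730 / 2.3e+08 = 3.17391 μs.
Transmission budget = 4.92 − 3.17391 = 1.74609 μs.
R ≥ L / t_tx = 8000 bits / 1.74609e-06 s = 4.58 Gbps.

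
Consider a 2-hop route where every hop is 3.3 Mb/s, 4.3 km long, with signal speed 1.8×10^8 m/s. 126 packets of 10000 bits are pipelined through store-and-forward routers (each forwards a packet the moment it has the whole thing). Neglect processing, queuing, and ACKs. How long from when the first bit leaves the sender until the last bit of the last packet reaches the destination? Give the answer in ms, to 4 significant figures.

384.9 ms

Per-hop transmission t_tx = L/R = 10000/3300000 = 3.0303 ms.
Per-hop propagation t_prop = 4300/180000000 = 0.0238889 ms.
Pipeline fill: first packet needs 2·t_tx to clear all hops; remaining 125 packets each add one t_tx.
Total = (2+126-1)·t_tx + 2·t_prop = 127·3.0303 + 2·0.0238889 = 384.9 ms.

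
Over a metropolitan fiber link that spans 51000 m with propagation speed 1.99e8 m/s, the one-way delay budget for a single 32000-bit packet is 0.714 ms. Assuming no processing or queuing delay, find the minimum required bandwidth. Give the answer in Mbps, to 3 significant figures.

Propagation delay = 51000 / 199000000 = 0.256281 ms.
Transmission budget = 0.714 − 0.256281 = 0.457719 ms.
R ≥ L / t_tx = 32000 bits / 0.000457719 s = 69.9 Mbps.

69.9 Mbps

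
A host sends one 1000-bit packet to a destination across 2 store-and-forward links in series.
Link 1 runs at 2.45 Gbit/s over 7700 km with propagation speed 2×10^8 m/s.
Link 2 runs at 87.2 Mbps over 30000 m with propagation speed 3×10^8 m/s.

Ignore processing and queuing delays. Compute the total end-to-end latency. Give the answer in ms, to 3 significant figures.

38.6 ms

Transmission delays (L/R per hop): 0.000408163, 0.0114679 ms; sum = 0.0118761 ms.
Propagation delays (d/s per hop): 38.5, 0.1 ms; sum = 38.6 ms.
End-to-end = 38.6 ms.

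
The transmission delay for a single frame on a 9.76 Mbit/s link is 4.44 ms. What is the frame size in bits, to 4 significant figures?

L = R × t_tx = 9760000 b/s × 0.00444 s = 43334.4 bits.

43330 bits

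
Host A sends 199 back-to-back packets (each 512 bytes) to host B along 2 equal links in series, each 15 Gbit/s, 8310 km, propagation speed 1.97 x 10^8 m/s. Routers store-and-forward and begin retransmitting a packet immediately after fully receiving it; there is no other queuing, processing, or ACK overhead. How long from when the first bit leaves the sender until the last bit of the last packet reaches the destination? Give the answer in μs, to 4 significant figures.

Per-hop transmission t_tx = L/R = 4096/15000000000 = 0.273067 μs.
Per-hop propagation t_prop = 8310000/197000000 = 42182.7 μs.
Pipeline fill: first packet needs 2·t_tx to clear all hops; remaining 198 packets each add one t_tx.
Total = (2+199-1)·t_tx + 2·t_prop = 200·0.273067 + 2·42182.7 = 84420 μs.

84420 μs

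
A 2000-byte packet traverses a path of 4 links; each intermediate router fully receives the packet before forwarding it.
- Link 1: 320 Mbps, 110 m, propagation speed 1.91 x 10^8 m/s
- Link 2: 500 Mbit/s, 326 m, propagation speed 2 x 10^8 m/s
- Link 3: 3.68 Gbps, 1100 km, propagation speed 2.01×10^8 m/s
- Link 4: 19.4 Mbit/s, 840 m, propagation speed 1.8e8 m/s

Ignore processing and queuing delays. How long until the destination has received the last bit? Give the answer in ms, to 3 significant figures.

L = 2000 × 8 = 16000 bits.
Transmission delays (L/R per hop): 0.05, 0.032, 0.00434783, 0.824742 ms; sum = 0.91109 ms.
Propagation delays (d/s per hop): 0.000575916, 0.00163, 5.47264, 0.00466667 ms; sum = 5.47951 ms.
End-to-end = 6.39 ms.

6.39 ms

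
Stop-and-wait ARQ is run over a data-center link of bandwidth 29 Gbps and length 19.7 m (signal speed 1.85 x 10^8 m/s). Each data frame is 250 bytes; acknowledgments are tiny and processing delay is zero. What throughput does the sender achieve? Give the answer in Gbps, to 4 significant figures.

t_tx = L/R = 2000/29000000000 = 6.89655e-08 s.
t_prop = 19.7/185000000 = 1.06486e-07 s; RTT = 2.12973e-07 s.
Cycle = t_tx + RTT = 2.81938e-07 s.
Throughput = L / cycle = 2000 / 2.81938e-07 = 7.094 Gbps.

7.094 Gbps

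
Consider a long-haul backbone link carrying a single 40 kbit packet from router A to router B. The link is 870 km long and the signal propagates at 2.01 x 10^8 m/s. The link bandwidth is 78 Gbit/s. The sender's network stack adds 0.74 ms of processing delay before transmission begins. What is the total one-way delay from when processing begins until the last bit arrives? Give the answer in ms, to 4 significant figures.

5.069 ms

L = 40000 bits.
Transmission delay = L/R = 40000 / 78000000000 = 0.000512821 ms.
Propagation delay = d/s = 870000 m / 2.01e+08 m/s = 4.32836 ms.
Plus processing delay 0.74 ms = 0.74 ms.
Total = 5.069 ms.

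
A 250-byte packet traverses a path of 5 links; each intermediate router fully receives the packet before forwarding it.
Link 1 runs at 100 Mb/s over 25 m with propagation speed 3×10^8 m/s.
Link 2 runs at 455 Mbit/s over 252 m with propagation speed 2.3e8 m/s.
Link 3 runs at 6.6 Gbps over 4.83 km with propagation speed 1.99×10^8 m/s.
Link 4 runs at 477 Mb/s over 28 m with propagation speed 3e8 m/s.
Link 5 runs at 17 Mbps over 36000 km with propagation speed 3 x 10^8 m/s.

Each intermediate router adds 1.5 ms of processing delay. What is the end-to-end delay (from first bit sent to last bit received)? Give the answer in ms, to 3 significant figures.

L = 250 × 8 = 2000 bits.
Transmission delays (L/R per hop): 0.02, 0.0043956, 0.00030303, 0.00419287, 0.117647 ms; sum = 0.146539 ms.
Propagation delays (d/s per hop): 8.33333e-05, 0.00109565, 0.0242714, 9.33333e-05, 120 ms; sum = 120.026 ms.
Processing at 4 router(s): 4 × 1.5 ms = 6 ms.
End-to-end = 126 ms.

126 ms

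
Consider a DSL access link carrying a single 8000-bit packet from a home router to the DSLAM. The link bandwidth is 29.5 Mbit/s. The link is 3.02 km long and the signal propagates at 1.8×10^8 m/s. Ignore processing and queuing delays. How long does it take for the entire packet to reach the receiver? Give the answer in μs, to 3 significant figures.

288 μs

Transmission delay = L/R = 8000 / 29500000 = 271.186 μs.
Propagation delay = d/s = 3020 m / 180000000 m/s = 16.7778 μs.
Total = 288 μs.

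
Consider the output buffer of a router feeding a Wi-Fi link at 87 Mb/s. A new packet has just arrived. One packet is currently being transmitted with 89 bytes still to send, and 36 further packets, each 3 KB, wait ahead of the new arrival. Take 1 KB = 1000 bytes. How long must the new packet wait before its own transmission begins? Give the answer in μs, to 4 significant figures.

9939 μs

Each queued packet: L/R = 24000/87000000 = 275.862 μs.
36 queued → 9931.03 μs.
Plus remaining 712 bits of current packet: 8.18391 μs.
Queuing delay = 9939 μs.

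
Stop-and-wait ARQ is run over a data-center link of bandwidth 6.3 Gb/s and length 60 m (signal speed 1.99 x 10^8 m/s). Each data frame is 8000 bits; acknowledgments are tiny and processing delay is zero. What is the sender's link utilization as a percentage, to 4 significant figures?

67.80 %

t_tx = L/R = 8000/6300000000 = 1.26984e-06 s.
t_prop = 60/199000000 = 3.01508e-07 s; RTT = 6.03015e-07 s.
Cycle = t_tx + RTT = 1.87286e-06 s.
Utilization = t_tx / cycle = 1.26984e-06/1.87286e-06 = 67.80 %.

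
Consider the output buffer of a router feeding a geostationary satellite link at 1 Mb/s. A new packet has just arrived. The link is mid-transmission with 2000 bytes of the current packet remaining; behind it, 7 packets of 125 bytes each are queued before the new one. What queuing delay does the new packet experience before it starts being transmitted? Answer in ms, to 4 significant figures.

23.00 ms

Each queued packet: L/R = 1000/1000000 = 1 ms.
7 queued → 7 ms.
Plus remaining 16000 bits of current packet: 16 ms.
Queuing delay = 23.00 ms.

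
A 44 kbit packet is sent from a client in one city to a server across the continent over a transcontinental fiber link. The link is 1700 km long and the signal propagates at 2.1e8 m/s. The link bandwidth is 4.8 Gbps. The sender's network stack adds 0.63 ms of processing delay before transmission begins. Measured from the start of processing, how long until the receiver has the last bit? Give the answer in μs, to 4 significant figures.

8734 μs

L = 44000 bits.
Transmission delay = L/R = 44000 / 4800000000 = 9.16667 μs.
Propagation delay = d/s = 1700000 m / 210000000 m/s = 8095.24 μs.
Plus processing delay 0.63 ms = 630 μs.
Total = 8734 μs.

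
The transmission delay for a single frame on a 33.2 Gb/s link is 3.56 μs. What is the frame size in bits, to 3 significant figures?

L = R × t_tx = 3.32e+10 b/s × 3.56e-06 s = 118192 bits.

118000 bits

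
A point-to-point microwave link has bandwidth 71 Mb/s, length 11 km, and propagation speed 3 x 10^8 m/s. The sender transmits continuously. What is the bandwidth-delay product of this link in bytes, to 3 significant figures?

Propagation delay = 11000 / 300000000 = 3.66667e-05 s.
BDP = R × t_prop = 71000000 × 3.66667e-05 = 2603.33 bits.
In bytes: 2603.33/8 = 325 bytes.

325 bytes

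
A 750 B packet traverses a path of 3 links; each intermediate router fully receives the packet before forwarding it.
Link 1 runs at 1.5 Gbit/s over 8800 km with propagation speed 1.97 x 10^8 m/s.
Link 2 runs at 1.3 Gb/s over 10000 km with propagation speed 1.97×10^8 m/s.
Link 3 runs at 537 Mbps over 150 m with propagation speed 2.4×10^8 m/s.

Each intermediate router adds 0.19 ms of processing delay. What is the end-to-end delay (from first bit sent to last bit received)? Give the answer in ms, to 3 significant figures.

L = 750 × 8 = 6000 bits.
Transmission delays (L/R per hop): 0.004, 0.00461538, 0.0111732 ms; sum = 0.0197886 ms.
Propagation delays (d/s per hop): 44.6701, 50.7614, 0.000625 ms; sum = 95.4321 ms.
Processing at 2 router(s): 2 × 0.19 ms = 0.38 ms.
End-to-end = 95.8 ms.

95.8 ms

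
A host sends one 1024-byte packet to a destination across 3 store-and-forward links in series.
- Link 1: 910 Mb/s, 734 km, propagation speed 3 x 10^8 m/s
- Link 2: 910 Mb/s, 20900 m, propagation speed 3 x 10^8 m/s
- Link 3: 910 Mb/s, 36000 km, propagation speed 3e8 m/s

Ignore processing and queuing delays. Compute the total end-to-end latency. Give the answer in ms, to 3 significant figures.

L = 1024 × 8 = 8192 bits.
Transmission delay per hop = L/R = 8192/910000000 = 0.0090022 ms; 3 hops → 0.0270066 ms.
Propagation delays (d/s per hop): 2.44667, 0.0696667, 120 ms; sum = 122.516 ms.
End-to-end = 123 ms.

123 ms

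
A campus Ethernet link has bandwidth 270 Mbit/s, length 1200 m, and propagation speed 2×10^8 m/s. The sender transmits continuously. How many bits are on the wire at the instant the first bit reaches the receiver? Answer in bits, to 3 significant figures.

1620 bits

Propagation delay = 1200 / 200000000 = 6e-06 s.
BDP = R × t_prop = 270000000 × 6e-06 = 1620 bits.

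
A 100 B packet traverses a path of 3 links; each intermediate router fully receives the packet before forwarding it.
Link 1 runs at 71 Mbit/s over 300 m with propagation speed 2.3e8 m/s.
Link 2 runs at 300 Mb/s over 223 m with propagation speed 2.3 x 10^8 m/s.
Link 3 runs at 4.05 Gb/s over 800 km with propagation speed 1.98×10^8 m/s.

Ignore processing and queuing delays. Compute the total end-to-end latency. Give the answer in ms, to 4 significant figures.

4.057 ms

L = 100 × 8 = 800 bits.
Transmission delays (L/R per hop): 0.0112676, 0.00266667, 0.000197531 ms; sum = 0.0141318 ms.
Propagation delays (d/s per hop): 0.00130435, 0.000969565, 4.0404 ms; sum = 4.04268 ms.
End-to-end = 4.057 ms.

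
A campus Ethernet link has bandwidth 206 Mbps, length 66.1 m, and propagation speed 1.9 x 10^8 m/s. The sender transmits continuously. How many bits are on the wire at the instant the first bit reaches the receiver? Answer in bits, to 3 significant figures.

71.7 bits

Propagation delay = 66.1 / 190000000 = 3.47895e-07 s.
BDP = R × t_prop = 206000000 × 3.47895e-07 = 71.6663 bits.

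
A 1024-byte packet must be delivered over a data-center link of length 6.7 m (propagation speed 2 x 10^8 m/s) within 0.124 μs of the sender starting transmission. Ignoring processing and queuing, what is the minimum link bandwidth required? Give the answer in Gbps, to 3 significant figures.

L = 8192 bits.
Propagation delay = 6.7 / 200000000 = 0.0335 μs.
Transmission budget = 0.124 − 0.0335 = 0.0905 μs.
R ≥ L / t_tx = 8192 bits / 9.05e-08 s = 90.5 Gbps.

90.5 Gbps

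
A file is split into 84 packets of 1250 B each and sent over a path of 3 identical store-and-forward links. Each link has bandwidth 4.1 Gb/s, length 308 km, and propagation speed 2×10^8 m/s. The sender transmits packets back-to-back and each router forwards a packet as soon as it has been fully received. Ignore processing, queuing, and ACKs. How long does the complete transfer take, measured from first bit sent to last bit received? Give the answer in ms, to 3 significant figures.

4.83 ms

Per-hop transmission t_tx = L/R = 10000/4.1e+09 = 0.00243902 ms.
Per-hop propagation t_prop = 308000/200000000 = 1.54 ms.
Pipeline fill: first packet needs 3·t_tx to clear all hops; remaining 83 packets each add one t_tx.
Total = (3+84-1)·t_tx + 3·t_prop = 86·0.00243902 + 3·1.54 = 4.83 ms.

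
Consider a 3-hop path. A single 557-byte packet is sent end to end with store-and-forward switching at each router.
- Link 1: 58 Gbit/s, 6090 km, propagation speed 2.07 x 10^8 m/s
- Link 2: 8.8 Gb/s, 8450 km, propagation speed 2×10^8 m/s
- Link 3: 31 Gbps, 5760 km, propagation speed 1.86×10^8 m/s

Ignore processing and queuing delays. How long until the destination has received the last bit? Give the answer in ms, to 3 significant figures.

L = 557 × 8 = 4456 bits.
Transmission delays (L/R per hop): 7.68276e-05, 0.000506364, 0.000143742 ms; sum = 0.000726933 ms.
Propagation delays (d/s per hop): 29.4203, 42.25, 30.9677 ms; sum = 102.638 ms.
End-to-end = 103 ms.

103 ms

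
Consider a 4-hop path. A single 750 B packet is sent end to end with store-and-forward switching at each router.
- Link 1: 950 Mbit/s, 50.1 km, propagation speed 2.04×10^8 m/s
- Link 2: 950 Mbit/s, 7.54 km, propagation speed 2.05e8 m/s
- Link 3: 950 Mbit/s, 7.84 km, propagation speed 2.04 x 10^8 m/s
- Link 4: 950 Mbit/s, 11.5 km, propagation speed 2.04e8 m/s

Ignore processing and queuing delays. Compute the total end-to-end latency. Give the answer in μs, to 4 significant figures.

402.4 μs

L = 750 × 8 = 6000 bits.
Transmission delay per hop = L/R = 6000/950000000 = 6.31579 μs; 4 hops → 25.2632 μs.
Propagation delays (d/s per hop): 245.588, 36.7805, 38.4314, 56.3725 μs; sum = 377.173 μs.
End-to-end = 402.4 μs.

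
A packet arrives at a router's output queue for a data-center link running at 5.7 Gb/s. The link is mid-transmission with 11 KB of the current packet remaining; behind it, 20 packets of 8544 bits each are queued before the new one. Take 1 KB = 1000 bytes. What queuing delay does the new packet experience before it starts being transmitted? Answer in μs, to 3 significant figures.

45.4 μs

Each queued packet: L/R = 8544/5700000000 = 1.49895 μs.
20 queued → 29.9789 μs.
Plus remaining 88000 bits of current packet: 15.4386 μs.
Queuing delay = 45.4 μs.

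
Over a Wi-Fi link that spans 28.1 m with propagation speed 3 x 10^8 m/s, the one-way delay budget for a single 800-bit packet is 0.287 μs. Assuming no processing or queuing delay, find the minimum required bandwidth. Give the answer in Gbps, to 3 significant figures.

4.14 Gbps

Propagation delay = 28.1 / 300000000 = 0.0936667 μs.
Transmission budget = 0.287 − 0.0936667 = 0.193333 μs.
R ≥ L / t_tx = 800 bits / 1.93333e-07 s = 4.14 Gbps.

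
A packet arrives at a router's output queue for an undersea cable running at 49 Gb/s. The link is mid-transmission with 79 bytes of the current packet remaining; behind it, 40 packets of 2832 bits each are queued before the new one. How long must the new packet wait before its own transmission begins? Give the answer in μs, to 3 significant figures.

2.32 μs

Each queued packet: L/R = 2832/49000000000 = 0.0577959 μs.
40 queued → 2.31184 μs.
Plus remaining 632 bits of current packet: 0.012898 μs.
Queuing delay = 2.32 μs.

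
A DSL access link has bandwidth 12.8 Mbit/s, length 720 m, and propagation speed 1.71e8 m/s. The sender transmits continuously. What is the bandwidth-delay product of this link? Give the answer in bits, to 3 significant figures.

Propagation delay = 720 / 171000000 = 4.21053e-06 s.
BDP = R × t_prop = 12800000 × 4.21053e-06 = 53.8947 bits.

53.9 bits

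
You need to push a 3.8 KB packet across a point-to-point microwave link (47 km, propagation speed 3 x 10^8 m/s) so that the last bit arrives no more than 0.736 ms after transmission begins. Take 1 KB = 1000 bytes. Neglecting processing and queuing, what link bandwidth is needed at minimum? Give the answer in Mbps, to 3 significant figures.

L = 30400 bits.
Propagation delay = 47000 / 300000000 = 0.156667 ms.
Transmission budget = 0.736 − 0.156667 = 0.579333 ms.
R ≥ L / t_tx = 30400 bits / 0.000579333 s = 52.5 Mbps.

52.5 Mbps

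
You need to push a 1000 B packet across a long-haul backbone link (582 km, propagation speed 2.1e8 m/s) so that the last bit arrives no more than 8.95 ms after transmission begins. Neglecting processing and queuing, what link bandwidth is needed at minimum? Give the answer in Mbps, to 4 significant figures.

L = 8000 bits.
Propagation delay = 582000 / 210000000 = 2.77143 ms.
Transmission budget = 8.95 − 2.77143 = 6.17857 ms.
R ≥ L / t_tx = 8000 bits / 0.00617857 s = 1.295 Mbps.

1.295 Mbps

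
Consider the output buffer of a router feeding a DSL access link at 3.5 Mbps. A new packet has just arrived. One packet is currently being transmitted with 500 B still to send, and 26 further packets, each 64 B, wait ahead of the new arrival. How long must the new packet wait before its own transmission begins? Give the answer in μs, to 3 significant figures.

4950 μs

Each queued packet: L/R = 512/3500000 = 146.286 μs.
26 queued → 3803.43 μs.
Plus remaining 4000 bits of current packet: 1142.86 μs.
Queuing delay = 4950 μs.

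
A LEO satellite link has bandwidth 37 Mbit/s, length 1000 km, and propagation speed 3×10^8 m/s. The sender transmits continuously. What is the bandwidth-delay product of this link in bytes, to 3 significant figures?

Propagation delay = 1000000 / 300000000 = 0.00333333 s.
BDP = R × t_prop = 37000000 × 0.00333333 = 123333 bits.
In bytes: 123333/8 = 15400 bytes.

15400 bytes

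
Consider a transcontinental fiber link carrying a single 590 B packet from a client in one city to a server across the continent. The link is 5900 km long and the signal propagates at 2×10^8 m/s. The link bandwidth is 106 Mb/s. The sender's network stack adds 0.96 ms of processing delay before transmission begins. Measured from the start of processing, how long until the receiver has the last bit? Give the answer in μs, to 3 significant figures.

L = 590 × 8 = 4720 bits.
Transmission delay = L/R = 4720 / 106000000 = 44.5283 μs.
Propagation delay = d/s = 5900000 m / 200000000 m/s = 29500 μs.
Plus processing delay 0.96 ms = 960 μs.
Total = 30500 μs.

30500 μs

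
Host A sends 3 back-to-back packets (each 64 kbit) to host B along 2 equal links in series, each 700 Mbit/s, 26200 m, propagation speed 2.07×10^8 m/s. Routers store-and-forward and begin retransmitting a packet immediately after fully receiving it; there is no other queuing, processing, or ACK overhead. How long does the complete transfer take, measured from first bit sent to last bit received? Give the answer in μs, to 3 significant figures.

Per-hop transmission t_tx = L/R = 64000/700000000 = 91.4286 μs.
Per-hop propagation t_prop = 26200/2.07e+08 = 126.57 μs.
Pipeline fill: first packet needs 2·t_tx to clear all hops; remaining 2 packets each add one t_tx.
Total = (2+3-1)·t_tx + 2·t_prop = 4·91.4286 + 2·126.57 = 619 μs.

619 μs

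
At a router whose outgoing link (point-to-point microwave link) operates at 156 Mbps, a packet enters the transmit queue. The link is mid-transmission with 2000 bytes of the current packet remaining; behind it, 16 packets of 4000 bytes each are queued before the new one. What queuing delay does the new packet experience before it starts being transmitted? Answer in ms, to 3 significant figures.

Each queued packet: L/R = 32000/156000000 = 0.205128 ms.
16 queued → 3.28205 ms.
Plus remaining 16000 bits of current packet: 0.102564 ms.
Queuing delay = 3.38 ms.

3.38 ms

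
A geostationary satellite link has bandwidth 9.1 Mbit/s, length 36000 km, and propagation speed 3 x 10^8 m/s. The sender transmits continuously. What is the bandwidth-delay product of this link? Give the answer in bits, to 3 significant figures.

1090000 bits

Propagation delay = 36000000 / 300000000 = 0.12 s.
BDP = R × t_prop = 9100000 × 0.12 = 1092000 bits.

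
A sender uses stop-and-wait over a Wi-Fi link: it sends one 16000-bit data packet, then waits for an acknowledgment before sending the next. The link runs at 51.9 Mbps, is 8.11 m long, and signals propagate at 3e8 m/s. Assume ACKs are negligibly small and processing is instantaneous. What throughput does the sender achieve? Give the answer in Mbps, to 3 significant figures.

51.9 Mbps

t_tx = L/R = 16000/51900000 = 0.000308285 s.
t_prop = 8.11/300000000 = 2.70333e-08 s; RTT = 5.40667e-08 s.
Cycle = t_tx + RTT = 0.000308339 s.
Throughput = L / cycle = 16000 / 0.000308339 = 51.9 Mbps.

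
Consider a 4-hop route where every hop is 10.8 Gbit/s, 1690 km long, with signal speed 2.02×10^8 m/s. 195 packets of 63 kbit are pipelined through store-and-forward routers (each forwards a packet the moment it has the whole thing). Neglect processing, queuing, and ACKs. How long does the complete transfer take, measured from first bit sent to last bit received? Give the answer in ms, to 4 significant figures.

34.62 ms

Per-hop transmission t_tx = L/R = 63000/10800000000 = 0.00583333 ms.
Per-hop propagation t_prop = 1690000/202000000 = 8.36634 ms.
Pipeline fill: first packet needs 4·t_tx to clear all hops; remaining 194 packets each add one t_tx.
Total = (4+195-1)·t_tx + 4·t_prop = 198·0.00583333 + 4·8.36634 = 34.62 ms.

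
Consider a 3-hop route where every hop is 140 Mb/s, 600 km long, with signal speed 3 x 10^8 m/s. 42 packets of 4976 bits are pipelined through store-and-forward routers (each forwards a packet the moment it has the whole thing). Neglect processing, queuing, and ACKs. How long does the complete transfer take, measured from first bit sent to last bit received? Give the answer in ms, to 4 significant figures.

Per-hop transmission t_tx = L/R = 4976/140000000 = 0.0355429 ms.
Per-hop propagation t_prop = 600000/300000000 = 2 ms.
Pipeline fill: first packet needs 3·t_tx to clear all hops; remaining 41 packets each add one t_tx.
Total = (3+42-1)·t_tx + 3·t_prop = 44·0.0355429 + 3·2 = 7.564 ms.

7.564 ms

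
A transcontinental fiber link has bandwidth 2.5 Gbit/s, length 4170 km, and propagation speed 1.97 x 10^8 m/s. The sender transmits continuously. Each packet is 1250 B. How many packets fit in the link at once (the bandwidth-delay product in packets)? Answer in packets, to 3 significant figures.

Propagation delay = 4170000 / 197000000 = 0.0211675 s.
BDP = R × t_prop = 2500000000 × 0.0211675 = 52918800 bits.
In packets of 10000 bits: 5290 packets.

5290 packets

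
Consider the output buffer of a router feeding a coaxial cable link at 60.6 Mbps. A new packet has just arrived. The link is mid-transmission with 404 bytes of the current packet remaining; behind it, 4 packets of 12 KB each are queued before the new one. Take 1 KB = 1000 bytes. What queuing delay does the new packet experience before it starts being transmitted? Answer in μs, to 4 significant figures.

Each queued packet: L/R = 96000/60600000 = 1584.16 μs.
4 queued → 6336.63 μs.
Plus remaining 3232 bits of current packet: 53.3333 μs.
Queuing delay = 6390 μs.

6390 μs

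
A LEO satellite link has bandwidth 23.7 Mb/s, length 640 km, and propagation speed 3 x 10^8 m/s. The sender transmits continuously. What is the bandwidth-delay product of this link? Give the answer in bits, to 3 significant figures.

50600 bits

Propagation delay = 640000 / 300000000 = 0.00213333 s.
BDP = R × t_prop = 23700000 × 0.00213333 = 50560 bits.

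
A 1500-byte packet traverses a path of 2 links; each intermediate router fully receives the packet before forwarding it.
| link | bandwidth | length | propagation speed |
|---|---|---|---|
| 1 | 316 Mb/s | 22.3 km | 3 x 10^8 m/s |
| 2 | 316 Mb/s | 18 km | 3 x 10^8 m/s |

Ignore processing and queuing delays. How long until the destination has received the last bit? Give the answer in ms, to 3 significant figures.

L = 1500 × 8 = 12000 bits.
Transmission delay per hop = L/R = 12000/316000000 = 0.0379747 ms; 2 hops → 0.0759494 ms.
Propagation delays (d/s per hop): 0.0743333, 0.06 ms; sum = 0.134333 ms.
End-to-end = 0.210 ms.

0.210 ms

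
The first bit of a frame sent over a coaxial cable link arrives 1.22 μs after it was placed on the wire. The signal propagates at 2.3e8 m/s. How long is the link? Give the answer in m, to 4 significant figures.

280.6 m

d = s × t_prop = 2.3e+08 × 1.22e-06 = 280.6 m.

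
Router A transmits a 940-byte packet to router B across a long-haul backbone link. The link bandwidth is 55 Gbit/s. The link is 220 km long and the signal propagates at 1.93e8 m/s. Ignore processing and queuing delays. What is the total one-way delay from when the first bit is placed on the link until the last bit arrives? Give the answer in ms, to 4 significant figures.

L = 940 × 8 = 7520 bits.
Transmission delay = L/R = 7520 / 55000000000 = 0.000136727 ms.
Propagation delay = d/s = 220000 m / 193000000 m/s = 1.1399 ms.
Total = 1.140 ms.

1.140 ms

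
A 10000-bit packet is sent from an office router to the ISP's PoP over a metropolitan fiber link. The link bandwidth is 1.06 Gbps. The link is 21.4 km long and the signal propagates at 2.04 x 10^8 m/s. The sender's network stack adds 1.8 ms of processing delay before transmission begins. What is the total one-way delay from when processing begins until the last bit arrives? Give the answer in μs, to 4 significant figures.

1914 μs

Transmission delay = L/R = 10000 / 1060000000 = 9.43396 μs.
Propagation delay = d/s = 21400 m / 204000000 m/s = 104.902 μs.
Plus processing delay 1.8 ms = 1800 μs.
Total = 1914 μs.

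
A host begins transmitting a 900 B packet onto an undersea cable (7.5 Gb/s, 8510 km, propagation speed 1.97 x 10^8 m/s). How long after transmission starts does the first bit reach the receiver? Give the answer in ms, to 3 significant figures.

43.2 ms

First bit experiences only propagation delay: d/s = 8510000/197000000 = 43.2 ms.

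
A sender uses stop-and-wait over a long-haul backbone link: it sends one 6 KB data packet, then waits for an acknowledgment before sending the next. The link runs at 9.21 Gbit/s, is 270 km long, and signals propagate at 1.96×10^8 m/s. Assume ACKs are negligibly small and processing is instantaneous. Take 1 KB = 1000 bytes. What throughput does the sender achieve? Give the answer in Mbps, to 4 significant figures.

t_tx = L/R = 48000/9210000000 = 5.21173e-06 s.
t_prop = 270000/196000000 = 0.00137755 s; RTT = 0.0027551 s.
Cycle = t_tx + RTT = 0.00276031 s.
Throughput = L / cycle = 48000 / 0.00276031 = 17.39 Mbps.

17.39 Mbps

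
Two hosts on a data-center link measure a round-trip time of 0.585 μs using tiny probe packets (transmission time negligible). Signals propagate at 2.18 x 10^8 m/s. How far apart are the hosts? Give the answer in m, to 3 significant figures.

One-way propagation = RTT/2 = 0.2925 μs.
d = s × t = 2.18e+08 × 2.925e-07 = 63.8 m.

63.8 m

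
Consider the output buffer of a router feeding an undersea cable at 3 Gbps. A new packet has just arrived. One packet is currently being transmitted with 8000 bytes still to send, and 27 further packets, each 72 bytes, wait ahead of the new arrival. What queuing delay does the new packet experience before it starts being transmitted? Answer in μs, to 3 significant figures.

Each queued packet: L/R = 576/3000000000 = 0.192 μs.
27 queued → 5.184 μs.
Plus remaining 64000 bits of current packet: 21.3333 μs.
Queuing delay = 26.5 μs.

26.5 μs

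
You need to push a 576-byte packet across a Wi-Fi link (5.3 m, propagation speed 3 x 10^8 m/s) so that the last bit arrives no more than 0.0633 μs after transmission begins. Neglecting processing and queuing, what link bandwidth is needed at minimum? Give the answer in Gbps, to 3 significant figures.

L = 4608 bits.
Propagation delay = 5.3 / 300000000 = 0.0176667 μs.
Transmission budget = 0.0633 − 0.0176667 = 0.0456333 μs.
R ≥ L / t_tx = 4608 bits / 4.56333e-08 s = 101 Gbps.

101 Gbps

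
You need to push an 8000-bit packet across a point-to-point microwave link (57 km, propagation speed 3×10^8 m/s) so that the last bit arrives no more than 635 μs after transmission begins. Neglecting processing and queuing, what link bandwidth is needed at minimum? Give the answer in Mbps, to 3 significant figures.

Propagation delay = 57000 / 300000000 = 190 μs.
Transmission budget = 635 − 190 = 445 μs.
R ≥ L / t_tx = 8000 bits / 0.000445 s = 18.0 Mbps.

18.0 Mbps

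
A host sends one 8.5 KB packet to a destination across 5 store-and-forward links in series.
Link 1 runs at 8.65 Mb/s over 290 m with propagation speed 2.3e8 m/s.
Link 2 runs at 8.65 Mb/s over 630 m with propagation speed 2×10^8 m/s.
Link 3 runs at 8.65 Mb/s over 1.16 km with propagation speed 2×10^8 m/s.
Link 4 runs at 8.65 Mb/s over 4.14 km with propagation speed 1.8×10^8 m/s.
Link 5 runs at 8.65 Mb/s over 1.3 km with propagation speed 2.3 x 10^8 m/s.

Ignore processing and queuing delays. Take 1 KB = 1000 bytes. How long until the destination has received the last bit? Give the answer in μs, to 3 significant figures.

39300 μs

L = 68000 bits.
Transmission delay per hop = L/R = 68000/8650000 = 7861.27 μs; 5 hops → 39306.4 μs.
Propagation delays (d/s per hop): 1.26087, 3.15, 5.8, 23, 5.65217 μs; sum = 38.863 μs.
End-to-end = 39300 μs.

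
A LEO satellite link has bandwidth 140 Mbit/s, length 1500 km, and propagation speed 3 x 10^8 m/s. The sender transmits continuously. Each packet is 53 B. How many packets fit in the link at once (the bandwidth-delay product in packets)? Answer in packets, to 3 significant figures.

Propagation delay = 1500000 / 300000000 = 0.005 s.
BDP = R × t_prop = 140000000 × 0.005 = 700000 bits.
In packets of 424 bits: 1650 packets.

1650 packets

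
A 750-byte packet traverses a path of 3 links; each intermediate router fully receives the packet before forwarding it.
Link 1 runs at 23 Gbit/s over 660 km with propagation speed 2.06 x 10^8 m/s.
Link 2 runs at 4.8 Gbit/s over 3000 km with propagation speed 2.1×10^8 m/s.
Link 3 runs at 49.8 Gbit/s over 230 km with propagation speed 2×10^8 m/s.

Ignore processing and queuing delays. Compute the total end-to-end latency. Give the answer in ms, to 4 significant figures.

18.64 ms

L = 750 × 8 = 6000 bits.
Transmission delays (L/R per hop): 0.00026087, 0.00125, 0.000120482 ms; sum = 0.00163135 ms.
Propagation delays (d/s per hop): 3.20388, 14.2857, 1.15 ms; sum = 18.6396 ms.
End-to-end = 18.64 ms.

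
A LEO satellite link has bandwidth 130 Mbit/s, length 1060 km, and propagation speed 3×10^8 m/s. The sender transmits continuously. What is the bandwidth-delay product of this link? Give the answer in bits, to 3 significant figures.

459000 bits

Propagation delay = 1060000 / 300000000 = 0.00353333 s.
BDP = R × t_prop = 130000000 × 0.00353333 = 459333 bits.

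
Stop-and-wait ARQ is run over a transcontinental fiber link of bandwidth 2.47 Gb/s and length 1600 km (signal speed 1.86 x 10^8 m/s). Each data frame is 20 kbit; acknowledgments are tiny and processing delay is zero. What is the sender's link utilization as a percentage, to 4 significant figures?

t_tx = L/R = 20000/2470000000 = 8.09717e-06 s.
t_prop = 1600000/186000000 = 0.00860215 s; RTT = 0.0172043 s.
Cycle = t_tx + RTT = 0.0172124 s.
Utilization = t_tx / cycle = 8.09717e-06/0.0172124 = 0.04704 %.

0.04704 %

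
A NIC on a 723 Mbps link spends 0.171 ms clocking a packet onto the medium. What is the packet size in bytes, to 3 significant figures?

15500 bytes

L = R × t_tx = 723000000 b/s × 0.000171 s = 123633 bits.
In bytes: 123633 / 8 = 15500 bytes.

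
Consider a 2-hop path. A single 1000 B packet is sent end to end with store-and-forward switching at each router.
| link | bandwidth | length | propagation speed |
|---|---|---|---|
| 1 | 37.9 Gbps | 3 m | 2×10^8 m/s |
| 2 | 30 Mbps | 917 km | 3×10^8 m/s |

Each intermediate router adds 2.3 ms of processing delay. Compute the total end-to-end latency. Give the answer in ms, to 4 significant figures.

L = 1000 × 8 = 8000 bits.
Transmission delays (L/R per hop): 0.000211082, 0.266667 ms; sum = 0.266878 ms.
Propagation delays (d/s per hop): 1.5e-05, 3.05667 ms; sum = 3.05668 ms.
Processing at 1 router(s): 1 × 2.3 ms = 2.3 ms.
End-to-end = 5.624 ms.

5.624 ms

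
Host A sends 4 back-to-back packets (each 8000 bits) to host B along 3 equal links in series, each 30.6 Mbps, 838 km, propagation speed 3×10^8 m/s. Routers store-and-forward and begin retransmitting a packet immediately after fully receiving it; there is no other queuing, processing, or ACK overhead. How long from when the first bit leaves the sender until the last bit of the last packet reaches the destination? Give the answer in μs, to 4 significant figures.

9949 μs

Per-hop transmission t_tx = L/R = 8000/30600000 = 261.438 μs.
Per-hop propagation t_prop = 838000/300000000 = 2793.33 μs.
Pipeline fill: first packet needs 3·t_tx to clear all hops; remaining 3 packets each add one t_tx.
Total = (3+4-1)·t_tx + 3·t_prop = 6·261.438 + 3·2793.33 = 9949 μs.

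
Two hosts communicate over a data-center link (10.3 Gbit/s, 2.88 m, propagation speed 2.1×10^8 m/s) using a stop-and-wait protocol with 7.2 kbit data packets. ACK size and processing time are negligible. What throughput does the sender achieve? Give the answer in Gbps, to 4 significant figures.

t_tx = L/R = 7200/10300000000 = 6.99029e-07 s.
t_prop = 2.88/210000000 = 1.37143e-08 s; RTT = 2.74286e-08 s.
Cycle = t_tx + RTT = 7.26458e-07 s.
Throughput = L / cycle = 7200 / 7.26458e-07 = 9.911 Gbps.

9.911 Gbps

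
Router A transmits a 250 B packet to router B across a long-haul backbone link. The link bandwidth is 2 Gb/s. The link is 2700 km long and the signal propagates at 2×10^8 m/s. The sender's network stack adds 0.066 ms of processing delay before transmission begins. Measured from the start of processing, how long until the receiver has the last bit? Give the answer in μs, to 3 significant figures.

L = 250 × 8 = 2000 bits.
Transmission delay = L/R = 2000 / 2000000000 = 1 μs.
Propagation delay = d/s = 2700000 m / 200000000 m/s = 13500 μs.
Plus processing delay 0.066 ms = 66 μs.
Total = 13600 μs.

13600 μs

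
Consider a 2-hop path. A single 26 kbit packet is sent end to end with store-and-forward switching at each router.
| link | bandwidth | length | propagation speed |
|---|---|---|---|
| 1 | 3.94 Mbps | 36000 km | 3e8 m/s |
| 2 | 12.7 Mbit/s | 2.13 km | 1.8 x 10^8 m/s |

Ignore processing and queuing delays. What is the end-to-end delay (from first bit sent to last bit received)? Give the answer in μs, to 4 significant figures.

L = 26000 bits.
Transmission delays (L/R per hop): 6598.98, 2047.24 μs; sum = 8646.23 μs.
Propagation delays (d/s per hop): 120000, 11.8333 μs; sum = 120012 μs.
End-to-end = 128700 μs.

128700 μs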